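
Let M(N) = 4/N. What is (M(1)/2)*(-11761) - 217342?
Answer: -240864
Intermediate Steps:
(M(1)/2)*(-11761) - 217342 = ((4/1)/2)*(-11761) - 217342 = ((4*1)*(½))*(-11761) - 217342 = (4*(½))*(-11761) - 217342 = 2*(-11761) - 217342 = -23522 - 217342 = -240864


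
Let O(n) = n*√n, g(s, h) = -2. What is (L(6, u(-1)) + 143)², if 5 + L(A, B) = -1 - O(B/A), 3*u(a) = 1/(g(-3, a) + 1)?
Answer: (14796 + I*√2)²/11664 ≈ 18769.0 + 3.5879*I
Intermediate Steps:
O(n) = n^(3/2)
u(a) = -⅓ (u(a) = 1/(3*(-2 + 1)) = (⅓)/(-1) = (⅓)*(-1) = -⅓)
L(A, B) = -6 - (B/A)^(3/2) (L(A, B) = -5 + (-1 - (B/A)^(3/2)) = -6 - (B/A)^(3/2))
(L(6, u(-1)) + 143)² = ((-6 - (-⅓/6)^(3/2)) + 143)² = ((-6 - (-⅓*⅙)^(3/2)) + 143)² = ((-6 - (-1/18)^(3/2)) + 143)² = ((-6 - (-1)*I*√2/108) + 143)² = ((-6 + I*√2/108) + 143)² = (137 + I*√2/108)²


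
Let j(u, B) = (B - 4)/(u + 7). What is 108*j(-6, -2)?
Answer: -648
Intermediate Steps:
j(u, B) = (-4 + B)/(7 + u)
108*j(-6, -2) = 108*((-4 - 2)/(7 - 6)) = 108*(-6/1) = 108*(1*(-6)) = 108*(-6) = -648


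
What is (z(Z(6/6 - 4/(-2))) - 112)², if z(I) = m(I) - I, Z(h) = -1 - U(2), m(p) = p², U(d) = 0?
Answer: 12100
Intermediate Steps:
Z(h) = -1 (Z(h) = -1 - 1*0 = -1 + 0 = -1)
z(I) = I² - I
(z(Z(6/6 - 4/(-2))) - 112)² = (-(-1 - 1) - 112)² = (-1*(-2) - 112)² = (2 - 112)² = (-110)² = 12100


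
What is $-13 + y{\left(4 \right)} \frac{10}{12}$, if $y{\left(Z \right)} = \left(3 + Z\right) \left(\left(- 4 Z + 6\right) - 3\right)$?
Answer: $- \frac{533}{6} \approx -88.833$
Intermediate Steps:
$y{\left(Z \right)} = \left(3 + Z\right) \left(3 - 4 Z\right)$ ($y{\left(Z \right)} = \left(3 + Z\right) \left(\left(6 - 4 Z\right) - 3\right) = \left(3 + Z\right) \left(3 - 4 Z\right)$)
$-13 + y{\left(4 \right)} \frac{10}{12} = -13 + \left(9 - 36 - 4 \cdot 4^{2}\right) \frac{10}{12} = -13 + \left(9 - 36 - 64\right) 10 \cdot \frac{1}{12} = -13 + \left(9 - 36 - 64\right) \frac{5}{6} = -13 - \frac{455}{6} = - \frac{533}{6}$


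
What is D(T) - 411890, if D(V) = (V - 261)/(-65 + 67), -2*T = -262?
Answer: -411955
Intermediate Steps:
T = 131 (T = -½*(-262) = 131)
D(V) = -261/2 + V/2 (D(V) = (-261 + V)/2 = (-261 + V)*(½) = -261/2 + V/2)
D(T) - 411890 = (-261/2 + (½)*131) - 411890 = (-261/2 + 131/2) - 411890 = -65 - 411890 = -411955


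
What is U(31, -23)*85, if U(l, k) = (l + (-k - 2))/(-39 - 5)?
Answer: -1105/11 ≈ -100.45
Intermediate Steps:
U(l, k) = 1/22 - l/44 + k/44 (U(l, k) = (l + (-2 - k))/(-44) = (-2 + l - k)*(-1/44) = 1/22 - l/44 + k/44)
U(31, -23)*85 = (1/22 - 1/44*31 + (1/44)*(-23))*85 = (1/22 - 31/44 - 23/44)*85 = -13/11*85 = -1105/11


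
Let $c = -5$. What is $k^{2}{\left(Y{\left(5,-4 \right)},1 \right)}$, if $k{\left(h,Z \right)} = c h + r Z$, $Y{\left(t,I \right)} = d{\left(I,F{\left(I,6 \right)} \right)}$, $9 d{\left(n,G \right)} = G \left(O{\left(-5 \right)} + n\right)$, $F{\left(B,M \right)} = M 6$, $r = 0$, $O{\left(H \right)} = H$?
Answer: $32400$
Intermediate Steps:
$F{\left(B,M \right)} = 6 M$
$d{\left(n,G \right)} = \frac{G \left(-5 + n\right)}{9}$
$Y{\left(t,I \right)} = -20 + 4 I$ ($Y{\left(t,I \right)} = \frac{6 \cdot 6 \left(-5 + I\right)}{9} = \frac{1}{9} \cdot 36 \left(-5 + I\right) = -20 + 4 I$)
$k{\left(h,Z \right)} = - 5 h$ ($k{\left(h,Z \right)} = - 5 h + 0 Z = - 5 h + 0 = - 5 h$)
$k^{2}{\left(Y{\left(5,-4 \right)},1 \right)} = \left(- 5 \left(-20 + 4 \left(-4\right)\right)\right)^{2} = \left(- 5 \left(-20 - 16\right)\right)^{2} = \left(\left(-5\right) \left(-36\right)\right)^{2} = 180^{2} = 32400$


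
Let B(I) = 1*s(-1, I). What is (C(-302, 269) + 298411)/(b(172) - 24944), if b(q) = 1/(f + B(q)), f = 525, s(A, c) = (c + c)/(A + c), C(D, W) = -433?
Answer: -26853479382/2247928165 ≈ -11.946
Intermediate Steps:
s(A, c) = 2*c/(A + c) (s(A, c) = (2*c)/(A + c) = 2*c/(A + c))
B(I) = 2*I/(-1 + I) (B(I) = 1*(2*I/(-1 + I)) = 2*I/(-1 + I))
b(q) = 1/(525 + 2*q/(-1 + q))
(C(-302, 269) + 298411)/(b(172) - 24944) = (-433 + 298411)/((-1 + 172)/(-525 + 527*172) - 24944) = 297978/(171/(-525 + 90644) - 24944) = 297978/(171/90119 - 24944) = 297978/(-2247928165/90119) = 297978*(-90119/2247928165) = -26853479382/2247928165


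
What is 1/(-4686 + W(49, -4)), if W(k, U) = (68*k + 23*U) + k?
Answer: -1/1397 ≈ -0.00071582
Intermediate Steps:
W(k, U) = 23*U + 69*k (W(k, U) = (23*U + 68*k) + k = 23*U + 69*k)
1/(-4686 + W(49, -4)) = 1/(-4686 + (23*(-4) + 69*49)) = 1/(-4686 + (-92 + 3381)) = 1/(-4686 + 3289) = 1/(-1397) = -1/1397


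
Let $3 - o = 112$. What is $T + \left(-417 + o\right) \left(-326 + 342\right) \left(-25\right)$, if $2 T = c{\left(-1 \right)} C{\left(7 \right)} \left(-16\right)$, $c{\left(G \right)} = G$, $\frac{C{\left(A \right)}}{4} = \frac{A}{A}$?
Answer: $210432$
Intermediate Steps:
$C{\left(A \right)} = 4$ ($C{\left(A \right)} = 4 \frac{A}{A} = 4 \cdot 1 = 4$)
$T = 32$ ($T = \frac{\left(-1\right) 4 \left(-16\right)}{2} = \frac{\left(-1\right) \left(-64\right)}{2} = \frac{1}{2} \cdot 64 = 32$)
$o = -109$ ($o = 3 - 112 = -109$)
$T + \left(-417 + o\right) \left(-326 + 342\right) \left(-25\right) = 32 + \left(-417 - 109\right) \left(-326 + 342\right) \left(-25\right) = 32 + \left(-526\right) 16 \left(-25\right) = 32 - -210400 = 32 + 210400 = 210432$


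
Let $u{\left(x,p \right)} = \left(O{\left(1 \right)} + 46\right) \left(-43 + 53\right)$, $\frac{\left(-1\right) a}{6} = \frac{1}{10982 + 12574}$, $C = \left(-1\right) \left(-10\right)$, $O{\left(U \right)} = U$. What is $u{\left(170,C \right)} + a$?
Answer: $\frac{1845219}{3926} \approx 470.0$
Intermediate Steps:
$C = 10$
$a = - \frac{1}{3926}$ ($a = - \frac{6}{10982 + 12574} = - \frac{6}{23556} = \left(-6\right) \frac{1}{23556} = - \frac{1}{3926} \approx -0.00025471$)
$u{\left(x,p \right)} = 470$ ($u{\left(x,p \right)} = \left(1 + 46\right) \left(-43 + 53\right) = 47 \cdot 10 = 470$)
$u{\left(170,C \right)} + a = 470 - \frac{1}{3926} = \frac{1845219}{3926}$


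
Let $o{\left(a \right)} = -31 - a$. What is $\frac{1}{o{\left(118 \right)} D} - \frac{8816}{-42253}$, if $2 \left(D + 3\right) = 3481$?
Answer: $\frac{157400686}{754398175} \approx 0.20864$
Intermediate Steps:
$D = \frac{3475}{2}$ ($D = -3 + \frac{1}{2} \cdot 3481 = -3 + \frac{3481}{2} = \frac{3475}{2} \approx 1737.5$)
$\frac{1}{o{\left(118 \right)} D} - \frac{8816}{-42253} = \frac{1}{\left(-31 - 118\right) \frac{3475}{2}} - \frac{8816}{-42253} = \frac{1}{-31 - 118} \cdot \frac{2}{3475} - - \frac{304}{1457} = \frac{1}{-149} \cdot \frac{2}{3475} + \frac{304}{1457} = \left(- \frac{1}{149}\right) \frac{2}{3475} + \frac{304}{1457} = - \frac{2}{517775} + \frac{304}{1457} = \frac{157400686}{754398175}$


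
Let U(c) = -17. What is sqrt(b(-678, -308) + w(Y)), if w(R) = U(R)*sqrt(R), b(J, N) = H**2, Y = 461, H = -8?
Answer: sqrt(64 - 17*sqrt(461)) ≈ 17.35*I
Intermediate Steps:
b(J, N) = 64 (b(J, N) = (-8)**2 = 64)
w(R) = -17*sqrt(R)
sqrt(b(-678, -308) + w(Y)) = sqrt(64 - 17*sqrt(461))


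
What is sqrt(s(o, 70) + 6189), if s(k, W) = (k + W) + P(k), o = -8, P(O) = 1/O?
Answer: sqrt(100014)/4 ≈ 79.063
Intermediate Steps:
s(k, W) = W + k + 1/k (s(k, W) = (k + W) + 1/k = (W + k) + 1/k = W + k + 1/k)
sqrt(s(o, 70) + 6189) = sqrt((70 - 8 + 1/(-8)) + 6189) = sqrt((70 - 8 - 1/8) + 6189) = sqrt(495/8 + 6189) = sqrt(50007/8) = sqrt(100014)/4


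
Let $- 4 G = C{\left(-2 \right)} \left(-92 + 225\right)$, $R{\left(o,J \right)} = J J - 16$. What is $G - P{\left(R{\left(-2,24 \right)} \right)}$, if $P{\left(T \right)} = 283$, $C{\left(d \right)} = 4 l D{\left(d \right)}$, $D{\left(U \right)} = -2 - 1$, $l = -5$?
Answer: $-2278$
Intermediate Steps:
$D{\left(U \right)} = -3$
$C{\left(d \right)} = 60$ ($C{\left(d \right)} = 4 \left(-5\right) \left(-3\right) = \left(-20\right) \left(-3\right) = 60$)
$R{\left(o,J \right)} = -16 + J^{2}$ ($R{\left(o,J \right)} = J^{2} - 16 = -16 + J^{2}$)
$G = -1995$ ($G = - \frac{60 \left(-92 + 225\right)}{4} = - \frac{60 \cdot 133}{4} = \left(- \frac{1}{4}\right) 7980 = -1995$)
$G - P{\left(R{\left(-2,24 \right)} \right)} = -1995 - 283 = -2278$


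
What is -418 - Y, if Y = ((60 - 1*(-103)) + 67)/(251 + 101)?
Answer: -73683/176 ≈ -418.65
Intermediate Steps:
Y = 115/176 (Y = ((60 + 103) + 67)/352 = (163 + 67)*(1/352) = 230*(1/352) = 115/176 ≈ 0.65341)
-418 - Y = -418 - 1*115/176 = -418 - 115/176 = -73683/176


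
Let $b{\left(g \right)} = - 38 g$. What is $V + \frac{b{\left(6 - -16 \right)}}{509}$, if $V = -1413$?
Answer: $- \frac{720053}{509} \approx -1414.6$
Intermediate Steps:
$V + \frac{b{\left(6 - -16 \right)}}{509} = -1413 + \frac{\left(-38\right) \left(6 - -16\right)}{509} = -1413 + - 38 \left(6 + 16\right) \frac{1}{509} = -1413 + \left(-38\right) 22 \cdot \frac{1}{509} = -1413 - \frac{836}{509} = - \frac{720053}{509}$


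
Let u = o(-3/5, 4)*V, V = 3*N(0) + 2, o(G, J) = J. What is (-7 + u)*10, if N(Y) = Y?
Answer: 10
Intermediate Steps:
V = 2 (V = 3*0 + 2 = 0 + 2 = 2)
u = 8 (u = 4*2 = 8)
(-7 + u)*10 = (-7 + 8)*10 = 1*10 = 10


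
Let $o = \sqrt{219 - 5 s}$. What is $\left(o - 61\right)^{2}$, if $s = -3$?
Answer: $3955 - 366 \sqrt{26} \approx 2088.8$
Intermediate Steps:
$o = 3 \sqrt{26}$ ($o = \sqrt{219 - -15} = \sqrt{219 + 15} = \sqrt{234} = 3 \sqrt{26} \approx 15.297$)
$\left(o - 61\right)^{2} = \left(3 \sqrt{26} - 61\right)^{2} = \left(-61 + 3 \sqrt{26}\right)^{2}$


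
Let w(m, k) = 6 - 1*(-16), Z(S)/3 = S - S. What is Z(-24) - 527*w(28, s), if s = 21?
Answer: -11594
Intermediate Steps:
Z(S) = 0 (Z(S) = 3*(S - S) = 3*0 = 0)
w(m, k) = 22 (w(m, k) = 6 + 16 = 22)
Z(-24) - 527*w(28, s) = 0 - 527*22 = 0 - 11594 = -11594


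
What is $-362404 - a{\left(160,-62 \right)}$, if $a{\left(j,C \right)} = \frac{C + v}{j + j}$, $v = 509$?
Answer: $- \frac{115969727}{320} \approx -3.6241 \cdot 10^{5}$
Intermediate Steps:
$a{\left(j,C \right)} = \frac{509 + C}{2 j}$ ($a{\left(j,C \right)} = \frac{C + 509}{j + j} = \frac{509 + C}{2 j}$)
$-362404 - a{\left(160,-62 \right)} = -362404 - \frac{509 - 62}{2 \cdot 160} = -362404 - \frac{1}{2} \cdot \frac{1}{160} \cdot 447 = -362404 - \frac{447}{320} = - \frac{115969727}{320}$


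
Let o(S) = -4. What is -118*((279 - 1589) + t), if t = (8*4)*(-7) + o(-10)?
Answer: 181484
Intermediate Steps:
t = -228 (t = (8*4)*(-7) - 4 = 32*(-7) - 4 = -224 - 4 = -228)
-118*((279 - 1589) + t) = -118*((279 - 1589) - 228) = -118*(-1310 - 228) = -118*(-1538) = 181484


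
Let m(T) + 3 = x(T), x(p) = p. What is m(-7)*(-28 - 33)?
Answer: 610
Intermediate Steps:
m(T) = -3 + T
m(-7)*(-28 - 33) = (-3 - 7)*(-28 - 33) = -10*(-61) = 610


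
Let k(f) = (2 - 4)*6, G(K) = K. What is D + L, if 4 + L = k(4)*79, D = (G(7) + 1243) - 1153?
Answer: -855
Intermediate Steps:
k(f) = -12 (k(f) = -2*6 = -12)
D = 97 (D = (7 + 1243) - 1153 = 1250 - 1153 = 97)
L = -952 (L = -4 - 12*79 = -4 - 948 = -952)
D + L = 97 - 952 = -855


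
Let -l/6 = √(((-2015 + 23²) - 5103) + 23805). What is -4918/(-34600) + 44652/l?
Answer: 2459/17300 - 3721*√269/1076 ≈ -56.576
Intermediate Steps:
l = -48*√269 (l = -6*√(((-2015 + 23²) - 5103) + 23805) = -6*√(((-2015 + 529) - 5103) + 23805) = -6*√((-1486 - 5103) + 23805) = -6*√(-6589 + 23805) = -48*√269 ≈ -787.26)
-4918/(-34600) + 44652/l = -4918/(-34600) + 44652/((-48*√269)) = -4918*(-1/34600) + 44652*(-√269/12912) = 2459/17300 - 3721*√269/1076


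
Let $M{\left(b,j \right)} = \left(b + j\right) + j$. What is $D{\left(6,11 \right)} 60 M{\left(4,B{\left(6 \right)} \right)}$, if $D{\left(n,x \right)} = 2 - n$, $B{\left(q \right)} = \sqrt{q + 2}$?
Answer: $-960 - 960 \sqrt{2} \approx -2317.6$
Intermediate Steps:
$B{\left(q \right)} = \sqrt{2 + q}$
$M{\left(b,j \right)} = b + 2 j$
$D{\left(6,11 \right)} 60 M{\left(4,B{\left(6 \right)} \right)} = \left(2 - 6\right) 60 \left(4 + 2 \sqrt{2 + 6}\right) = \left(2 - 6\right) 60 \left(4 + 2 \sqrt{8}\right) = \left(-4\right) 60 \left(4 + 2 \cdot 2 \sqrt{2}\right) = - 240 \left(4 + 4 \sqrt{2}\right) = -960 - 960 \sqrt{2}$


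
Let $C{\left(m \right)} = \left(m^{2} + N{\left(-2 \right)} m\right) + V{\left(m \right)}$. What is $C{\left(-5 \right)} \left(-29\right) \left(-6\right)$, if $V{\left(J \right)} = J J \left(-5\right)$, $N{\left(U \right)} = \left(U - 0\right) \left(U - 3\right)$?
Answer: $-26100$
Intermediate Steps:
$N{\left(U \right)} = U \left(-3 + U\right)$ ($N{\left(U \right)} = \left(U + 0\right) \left(-3 + U\right) = U \left(-3 + U\right)$)
$V{\left(J \right)} = - 5 J^{2}$ ($V{\left(J \right)} = J^{2} \left(-5\right) = - 5 J^{2}$)
$C{\left(m \right)} = - 4 m^{2} + 10 m$ ($C{\left(m \right)} = \left(m^{2} + - 2 \left(-3 - 2\right) m\right) - 5 m^{2} = \left(m^{2} + \left(-2\right) \left(-5\right) m\right) - 5 m^{2} = \left(m^{2} + 10 m\right) - 5 m^{2} = - 4 m^{2} + 10 m$)
$C{\left(-5 \right)} \left(-29\right) \left(-6\right) = 2 \left(-5\right) \left(5 - -10\right) \left(-29\right) \left(-6\right) = 2 \left(-5\right) \left(5 + 10\right) \left(-29\right) \left(-6\right) = 2 \left(-5\right) 15 \left(-29\right) \left(-6\right) = \left(-150\right) \left(-29\right) \left(-6\right) = 4350 \left(-6\right) = -26100$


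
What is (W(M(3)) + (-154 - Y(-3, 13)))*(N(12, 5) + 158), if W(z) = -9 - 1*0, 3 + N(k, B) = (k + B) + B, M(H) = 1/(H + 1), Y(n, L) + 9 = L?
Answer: -29559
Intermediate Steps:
Y(n, L) = -9 + L
M(H) = 1/(1 + H)
N(k, B) = -3 + k + 2*B (N(k, B) = -3 + ((k + B) + B) = -3 + ((B + k) + B) = -3 + (k + 2*B) = -3 + k + 2*B)
W(z) = -9 (W(z) = -9 + 0 = -9)
(W(M(3)) + (-154 - Y(-3, 13)))*(N(12, 5) + 158) = (-9 + (-154 - (-9 + 13)))*((-3 + 12 + 2*5) + 158) = (-9 + (-154 - 1*4))*((-3 + 12 + 10) + 158) = (-9 + (-154 - 4))*(19 + 158) = (-9 - 158)*177 = -167*177 = -29559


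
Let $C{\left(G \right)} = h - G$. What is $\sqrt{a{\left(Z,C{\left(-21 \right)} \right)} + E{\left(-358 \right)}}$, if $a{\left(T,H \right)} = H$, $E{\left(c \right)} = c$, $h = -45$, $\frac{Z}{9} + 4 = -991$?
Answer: $i \sqrt{382} \approx 19.545 i$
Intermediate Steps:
$Z = -8955$ ($Z = -36 + 9 \left(-991\right) = -36 - 8919 = -8955$)
$C{\left(G \right)} = -45 - G$
$\sqrt{a{\left(Z,C{\left(-21 \right)} \right)} + E{\left(-358 \right)}} = \sqrt{\left(-45 - -21\right) - 358} = \sqrt{\left(-45 + 21\right) - 358} = \sqrt{-24 - 358} = \sqrt{-382} = i \sqrt{382}$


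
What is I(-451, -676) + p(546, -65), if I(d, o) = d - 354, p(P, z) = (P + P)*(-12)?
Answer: -13909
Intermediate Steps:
p(P, z) = -24*P (p(P, z) = (2*P)*(-12) = -24*P)
I(d, o) = -354 + d
I(-451, -676) + p(546, -65) = (-354 - 451) - 24*546 = -805 - 13104 = -13909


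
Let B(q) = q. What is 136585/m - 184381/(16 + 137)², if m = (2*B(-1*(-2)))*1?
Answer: 3196580741/93636 ≈ 34138.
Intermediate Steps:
m = 4 (m = (2*(-1*(-2)))*1 = (2*2)*1 = 4*1 = 4)
136585/m - 184381/(16 + 137)² = 136585/4 - 184381/(16 + 137)² = 136585*(¼) - 184381/(153²) = 136585/4 - 184381/23409 = 3196580741/93636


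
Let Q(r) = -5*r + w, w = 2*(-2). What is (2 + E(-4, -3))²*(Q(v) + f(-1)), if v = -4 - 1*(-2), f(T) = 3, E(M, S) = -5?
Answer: 81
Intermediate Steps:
w = -4
v = -2 (v = -4 + 2 = -2)
Q(r) = -4 - 5*r (Q(r) = -5*r - 4 = -4 - 5*r)
(2 + E(-4, -3))²*(Q(v) + f(-1)) = (2 - 5)²*((-4 - 5*(-2)) + 3) = (-3)²*((-4 + 10) + 3) = 9*(6 + 3) = 9*9 = 81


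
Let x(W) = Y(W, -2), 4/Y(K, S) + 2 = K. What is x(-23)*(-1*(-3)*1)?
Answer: -12/25 ≈ -0.48000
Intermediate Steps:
Y(K, S) = 4/(-2 + K)
x(W) = 4/(-2 + W)
x(-23)*(-1*(-3)*1) = (4/(-2 - 23))*(-1*(-3)*1) = (4/(-25))*(3*1) = (4*(-1/25))*3 = -4/25*3 = -12/25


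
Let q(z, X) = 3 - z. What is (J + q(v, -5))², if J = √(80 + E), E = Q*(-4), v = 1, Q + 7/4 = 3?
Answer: 79 + 20*√3 ≈ 113.64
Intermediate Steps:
Q = 5/4 (Q = -7/4 + 3 = 5/4 ≈ 1.2500)
E = -5 (E = (5/4)*(-4) = -5)
J = 5*√3 (J = √(80 - 5) = √75 = 5*√3 ≈ 8.6602)
(J + q(v, -5))² = (5*√3 + (3 - 1*1))² = (5*√3 + (3 - 1))² = (5*√3 + 2)² = (2 + 5*√3)²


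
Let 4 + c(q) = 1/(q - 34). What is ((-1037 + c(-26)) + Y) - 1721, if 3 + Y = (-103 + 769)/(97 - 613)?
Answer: -7137073/2580 ≈ -2766.3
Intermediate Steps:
c(q) = -4 + 1/(-34 + q) (c(q) = -4 + 1/(q - 34) = -4 + 1/(-34 + q))
Y = -369/86 (Y = -3 + (-103 + 769)/(97 - 613) = -3 + 666/(-516) = -3 + 666*(-1/516) = -3 - 111/86 = -369/86 ≈ -4.2907)
((-1037 + c(-26)) + Y) - 1721 = ((-1037 + (137 - 4*(-26))/(-34 - 26)) - 369/86) - 1721 = ((-1037 + (137 + 104)/(-60)) - 369/86) - 1721 = ((-1037 - 1/60*241) - 369/86) - 1721 = ((-1037 - 241/60) - 369/86) - 1721 = (-62461/60 - 369/86) - 1721 = -2696893/2580 - 1721 = -7137073/2580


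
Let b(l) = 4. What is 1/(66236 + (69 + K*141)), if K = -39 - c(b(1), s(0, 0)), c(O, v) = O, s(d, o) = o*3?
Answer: 1/60242 ≈ 1.6600e-5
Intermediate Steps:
s(d, o) = 3*o
K = -43 (K = -39 - 1*4 = -39 - 4 = -43)
1/(66236 + (69 + K*141)) = 1/(66236 + (69 - 43*141)) = 1/(66236 + (69 - 6063)) = 1/(66236 - 5994) = 1/60242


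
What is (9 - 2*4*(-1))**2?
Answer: 289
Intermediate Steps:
(9 - 2*4*(-1))**2 = (9 - 8*(-1))**2 = (9 + 8)**2 = 17**2 = 289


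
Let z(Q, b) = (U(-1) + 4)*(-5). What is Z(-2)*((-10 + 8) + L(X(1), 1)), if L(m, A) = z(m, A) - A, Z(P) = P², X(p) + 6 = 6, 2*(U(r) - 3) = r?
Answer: -142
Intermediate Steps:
U(r) = 3 + r/2
X(p) = 0 (X(p) = -6 + 6 = 0)
z(Q, b) = -65/2 (z(Q, b) = ((3 + (½)*(-1)) + 4)*(-5) = ((3 - ½) + 4)*(-5) = (5/2 + 4)*(-5) = (13/2)*(-5) = -65/2)
L(m, A) = -65/2 - A
Z(-2)*((-10 + 8) + L(X(1), 1)) = (-2)²*((-10 + 8) + (-65/2 - 1*1)) = 4*(-2 + (-65/2 - 1)) = 4*(-2 - 67/2) = 4*(-71/2) = -142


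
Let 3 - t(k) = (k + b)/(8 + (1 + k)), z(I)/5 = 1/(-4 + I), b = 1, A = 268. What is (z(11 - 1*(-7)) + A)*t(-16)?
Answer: 11271/49 ≈ 230.02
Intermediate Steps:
z(I) = 5/(-4 + I)
t(k) = 3 - (1 + k)/(9 + k) (t(k) = 3 - (k + 1)/(8 + (1 + k)) = 3 - (1 + k)/(9 + k))
(z(11 - 1*(-7)) + A)*t(-16) = (5/(-4 + (11 - 1*(-7))) + 268)*(2*(13 - 16)/(9 - 16)) = (5/(-4 + (11 + 7)) + 268)*(2*(-3)/(-7)) = (5/(-4 + 18) + 268)*(2*(-⅐)*(-3)) = (5/14 + 268)*(6/7) = (3757/14)*(6/7) = 11271/49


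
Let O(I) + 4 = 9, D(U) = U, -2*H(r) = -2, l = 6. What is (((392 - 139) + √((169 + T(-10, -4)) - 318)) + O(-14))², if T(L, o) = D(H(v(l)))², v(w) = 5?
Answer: 66416 + 1032*I*√37 ≈ 66416.0 + 6277.4*I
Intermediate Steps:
H(r) = 1 (H(r) = -½*(-2) = 1)
O(I) = 5 (O(I) = -4 + 9 = 5)
T(L, o) = 1 (T(L, o) = 1² = 1)
(((392 - 139) + √((169 + T(-10, -4)) - 318)) + O(-14))² = (((392 - 139) + √((169 + 1) - 318)) + 5)² = ((253 + √(170 - 318)) + 5)² = ((253 + √(-148)) + 5)² = ((253 + 2*I*√37) + 5)² = (258 + 2*I*√37)²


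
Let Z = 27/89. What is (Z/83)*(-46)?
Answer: -1242/7387 ≈ -0.16813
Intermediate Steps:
Z = 27/89 (Z = 27*(1/89) = 27/89 ≈ 0.30337)
(Z/83)*(-46) = ((27/89)/83)*(-46) = ((27/89)*(1/83))*(-46) = (27/7387)*(-46) = -1242/7387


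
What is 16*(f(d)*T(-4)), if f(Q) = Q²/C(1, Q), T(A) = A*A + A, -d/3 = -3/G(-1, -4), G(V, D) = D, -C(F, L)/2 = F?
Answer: -486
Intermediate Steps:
C(F, L) = -2*F
d = -9/4 (d = -(-9)/(-4) = -(-9)*(-1)/4 = -3*¾ = -9/4 ≈ -2.2500)
T(A) = A + A² (T(A) = A² + A = A + A²)
f(Q) = -Q²/2 (f(Q) = Q²/((-2*1)) = Q²/(-2) = Q²*(-½) = -Q²/2)
16*(f(d)*T(-4)) = 16*((-(-9/4)²/2)*(-4*(1 - 4))) = 16*((-½*81/16)*(-4*(-3))) = 16*(-81/32*12) = 16*(-243/8) = -486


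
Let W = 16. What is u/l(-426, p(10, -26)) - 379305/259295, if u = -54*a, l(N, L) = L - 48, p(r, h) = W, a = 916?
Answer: 320340753/207436 ≈ 1544.3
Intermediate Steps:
p(r, h) = 16
l(N, L) = -48 + L
u = -49464 (u = -54*916 = -49464)
u/l(-426, p(10, -26)) - 379305/259295 = -49464/(-48 + 16) - 379305/259295 = -49464/(-32) - 379305*1/259295 = -49464*(-1/32) - 75861/51859 = 6183/4 - 75861/51859 = 320340753/207436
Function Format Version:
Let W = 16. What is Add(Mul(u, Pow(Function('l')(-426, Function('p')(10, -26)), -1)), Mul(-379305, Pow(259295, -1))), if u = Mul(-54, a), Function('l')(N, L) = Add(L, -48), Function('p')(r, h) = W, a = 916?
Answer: Rational(320340753, 207436) ≈ 1544.3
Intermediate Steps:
Function('p')(r, h) = 16
Function('l')(N, L) = Add(-48, L)
u = -49464 (u = Mul(-54, 916) = -49464)
Add(Mul(u, Pow(Function('l')(-426, Function('p')(10, -26)), -1)), Mul(-379305, Pow(259295, -1))) = Add(Mul(-49464, Pow(Add(-48, 16), -1)), Mul(-379305, Pow(259295, -1))) = Add(Mul(-49464, Pow(-32, -1)), Mul(-379305, Rational(1, 259295))) = Add(Mul(-49464, Rational(-1, 32)), Rational(-75861, 51859)) = Add(Rational(6183, 4), Rational(-75861, 51859)) = Rational(320340753, 207436)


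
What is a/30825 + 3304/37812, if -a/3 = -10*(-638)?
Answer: -8406/15755 ≈ -0.53354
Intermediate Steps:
a = -19140 (a = -(-30)*(-638) = -3*6380 = -19140)
a/30825 + 3304/37812 = -19140/30825 + 3304/37812 = -19140*1/30825 + 3304*(1/37812) = -1276/2055 + 826/9453 = -8406/15755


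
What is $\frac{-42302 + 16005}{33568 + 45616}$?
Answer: $- \frac{26297}{79184} \approx -0.3321$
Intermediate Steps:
$\frac{-42302 + 16005}{33568 + 45616} = - \frac{26297}{79184}$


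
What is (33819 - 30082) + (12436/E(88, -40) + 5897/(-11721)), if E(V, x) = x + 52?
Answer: 55942343/11721 ≈ 4772.8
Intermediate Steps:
E(V, x) = 52 + x
(33819 - 30082) + (12436/E(88, -40) + 5897/(-11721)) = (33819 - 30082) + (12436/(52 - 40) + 5897/(-11721)) = 3737 + (12436/12 + 5897*(-1/11721)) = 3737 + (12436*(1/12) - 5897/11721) = 3737 + (3109/3 - 5897/11721) = 3737 + 12140966/11721 = 55942343/11721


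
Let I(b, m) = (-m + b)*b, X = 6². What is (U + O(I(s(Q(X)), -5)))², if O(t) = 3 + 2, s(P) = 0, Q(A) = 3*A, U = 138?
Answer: 20449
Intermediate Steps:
X = 36
I(b, m) = b*(b - m) (I(b, m) = (b - m)*b = b*(b - m))
O(t) = 5
(U + O(I(s(Q(X)), -5)))² = (138 + 5)² = 143² = 20449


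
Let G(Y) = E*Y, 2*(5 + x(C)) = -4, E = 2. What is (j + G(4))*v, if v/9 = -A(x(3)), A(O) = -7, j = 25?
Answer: 2079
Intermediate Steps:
x(C) = -7 (x(C) = -5 + (1/2)*(-4) = -5 - 2 = -7)
G(Y) = 2*Y
v = 63 (v = 9*(-1*(-7)) = 9*7 = 63)
(j + G(4))*v = (25 + 2*4)*63 = (25 + 8)*63 = 33*63 = 2079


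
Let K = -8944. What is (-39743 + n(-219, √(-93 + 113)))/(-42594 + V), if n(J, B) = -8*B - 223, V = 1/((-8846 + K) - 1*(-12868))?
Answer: 196712652/209647669 + 78752*√5/209647669 ≈ 0.93914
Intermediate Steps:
V = -1/4922 (V = 1/((-8846 - 8944) - 1*(-12868)) = 1/(-17790 + 12868) = 1/(-4922) = -1/4922 ≈ -0.00020317)
n(J, B) = -223 - 8*B
(-39743 + n(-219, √(-93 + 113)))/(-42594 + V) = (-39743 + (-223 - 8*√(-93 + 113)))/(-42594 - 1/4922) = (-39743 + (-223 - 16*√5))/(-209647669/4922) = (-39743 + (-223 - 16*√5))*(-4922/209647669) = (-39966 - 16*√5)*(-4922/209647669) = 196712652/209647669 + 78752*√5/209647669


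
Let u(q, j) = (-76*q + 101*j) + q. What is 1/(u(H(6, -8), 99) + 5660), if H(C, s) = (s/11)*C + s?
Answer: 11/182449 ≈ 6.0291e-5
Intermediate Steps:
H(C, s) = s + C*s/11 (H(C, s) = (s*(1/11))*C + s = (s/11)*C + s = C*s/11 + s = s + C*s/11)
u(q, j) = -75*q + 101*j
1/(u(H(6, -8), 99) + 5660) = 1/((-75*(-8)*(11 + 6)/11 + 101*99) + 5660) = 1/((-75*(-8)*17/11 + 9999) + 5660) = 1/((-75*(-136/11) + 9999) + 5660) = 1/((10200/11 + 9999) + 5660) = 1/(120189/11 + 5660) = 1/(182449/11) = 11/182449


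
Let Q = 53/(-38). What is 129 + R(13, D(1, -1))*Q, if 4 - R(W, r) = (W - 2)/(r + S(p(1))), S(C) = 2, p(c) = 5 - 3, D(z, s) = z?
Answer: 14653/114 ≈ 128.54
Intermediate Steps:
Q = -53/38 (Q = 53*(-1/38) = -53/38 ≈ -1.3947)
p(c) = 2
R(W, r) = 4 - (-2 + W)/(2 + r) (R(W, r) = 4 - (W - 2)/(r + 2) = 4 - (-2 + W)/(2 + r))
129 + R(13, D(1, -1))*Q = 129 + ((10 - 1*13 + 4*1)/(2 + 1))*(-53/38) = 129 + ((10 - 13 + 4)/3)*(-53/38) = 129 + ((⅓)*1)*(-53/38) = 129 + (⅓)*(-53/38) = 129 - 53/114 = 14653/114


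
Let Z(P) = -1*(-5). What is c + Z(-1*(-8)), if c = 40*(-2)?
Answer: -75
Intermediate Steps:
Z(P) = 5
c = -80
c + Z(-1*(-8)) = -80 + 5 = -75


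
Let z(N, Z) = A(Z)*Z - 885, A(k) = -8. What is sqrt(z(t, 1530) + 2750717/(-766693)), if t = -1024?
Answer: I*sqrt(7717222256237006)/766693 ≈ 114.58*I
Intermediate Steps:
z(N, Z) = -885 - 8*Z (z(N, Z) = -8*Z - 885 = -885 - 8*Z)
sqrt(z(t, 1530) + 2750717/(-766693)) = sqrt((-885 - 8*1530) + 2750717/(-766693)) = sqrt((-885 - 12240) + 2750717*(-1/766693)) = sqrt(-13125 - 2750717/766693) = sqrt(-10065596342/766693) = I*sqrt(7717222256237006)/766693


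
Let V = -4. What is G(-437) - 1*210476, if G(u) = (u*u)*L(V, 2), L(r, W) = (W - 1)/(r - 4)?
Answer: -1874777/8 ≈ -2.3435e+5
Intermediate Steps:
L(r, W) = (-1 + W)/(-4 + r)
G(u) = -u²/8 (G(u) = (u*u)*((-1 + 2)/(-4 - 4)) = u²*(1/(-8)) = u²*(-⅛*1) = u²*(-⅛) = -u²/8)
G(-437) - 1*210476 = -⅛*(-437)² - 1*210476 = -⅛*190969 - 210476 = -190969/8 - 210476 = -1874777/8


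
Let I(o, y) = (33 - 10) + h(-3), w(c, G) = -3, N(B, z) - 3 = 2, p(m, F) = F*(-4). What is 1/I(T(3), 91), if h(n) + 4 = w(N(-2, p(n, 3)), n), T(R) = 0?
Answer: 1/16 ≈ 0.062500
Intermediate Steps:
p(m, F) = -4*F
N(B, z) = 5 (N(B, z) = 3 + 2 = 5)
h(n) = -7 (h(n) = -4 - 3 = -7)
I(o, y) = 16 (I(o, y) = (33 - 10) - 7 = 23 - 7 = 16)
1/I(T(3), 91) = 1/16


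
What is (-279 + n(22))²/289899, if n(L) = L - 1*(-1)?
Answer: 65536/289899 ≈ 0.22606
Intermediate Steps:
n(L) = 1 + L (n(L) = L + 1 = 1 + L)
(-279 + n(22))²/289899 = (-279 + (1 + 22))²/289899 = (-279 + 23)²*(1/289899) = (-256)²*(1/289899) = 65536*(1/289899) = 65536/289899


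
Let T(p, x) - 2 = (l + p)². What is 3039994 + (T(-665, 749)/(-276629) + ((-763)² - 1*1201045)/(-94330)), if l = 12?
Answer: 39663495831008977/13047206785 ≈ 3.0400e+6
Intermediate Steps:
T(p, x) = 2 + (12 + p)²
3039994 + (T(-665, 749)/(-276629) + ((-763)² - 1*1201045)/(-94330)) = 3039994 + ((2 + (12 - 665)²)/(-276629) + ((-763)² - 1*1201045)/(-94330)) = 3039994 + ((2 + (-653)²)*(-1/276629) + (582169 - 1201045)*(-1/94330)) = 3039994 + ((2 + 426409)*(-1/276629) - 618876*(-1/94330)) = 3039994 + (426411*(-1/276629) + 309438/47165) = 3039994 + (-426411/276629 + 309438/47165) = 3039994 + 65487849687/13047206785 = 39663495831008977/13047206785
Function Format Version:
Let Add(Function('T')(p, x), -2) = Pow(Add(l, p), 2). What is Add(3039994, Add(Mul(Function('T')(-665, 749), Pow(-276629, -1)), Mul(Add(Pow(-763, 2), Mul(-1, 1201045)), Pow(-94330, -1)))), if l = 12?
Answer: Rational(39663495831008977, 13047206785) ≈ 3.0400e+6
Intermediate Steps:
Function('T')(p, x) = Add(2, Pow(Add(12, p), 2))
Add(3039994, Add(Mul(Function('T')(-665, 749), Pow(-276629, -1)), Mul(Add(Pow(-763, 2), Mul(-1, 1201045)), Pow(-94330, -1)))) = Add(3039994, Add(Mul(Add(2, Pow(Add(12, -665), 2)), Pow(-276629, -1)), Mul(Add(Pow(-763, 2), Mul(-1, 1201045)), Pow(-94330, -1)))) = Add(3039994, Add(Mul(Add(2, Pow(-653, 2)), Rational(-1, 276629)), Mul(Add(582169, -1201045), Rational(-1, 94330)))) = Add(3039994, Add(Mul(Add(2, 426409), Rational(-1, 276629)), Mul(-618876, Rational(-1, 94330)))) = Add(3039994, Add(Mul(426411, Rational(-1, 276629)), Rational(309438, 47165))) = Add(3039994, Add(Rational(-426411, 276629), Rational(309438, 47165))) = Add(3039994, Rational(65487849687, 13047206785)) = Rational(39663495831008977, 13047206785)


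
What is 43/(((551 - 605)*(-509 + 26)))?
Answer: 43/26082 ≈ 0.0016486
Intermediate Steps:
43/(((551 - 605)*(-509 + 26))) = 43/((-54*(-483))) = 43/26082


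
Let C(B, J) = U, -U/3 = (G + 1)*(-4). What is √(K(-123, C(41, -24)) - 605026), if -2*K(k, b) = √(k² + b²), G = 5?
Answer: √(-2420104 - 6*√2257)/2 ≈ 777.88*I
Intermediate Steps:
U = 72 (U = -3*(5 + 1)*(-4) = -18*(-4) = -3*(-24) = 72)
C(B, J) = 72
K(k, b) = -√(b² + k²)/2 (K(k, b) = -√(k² + b²)/2 = -√(b² + k²)/2)
√(K(-123, C(41, -24)) - 605026) = √(-√(72² + (-123)²)/2 - 605026) = √(-√(5184 + 15129)/2 - 605026) = √(-3*√2257/2 - 605026) = √(-605026 - 3*√2257/2)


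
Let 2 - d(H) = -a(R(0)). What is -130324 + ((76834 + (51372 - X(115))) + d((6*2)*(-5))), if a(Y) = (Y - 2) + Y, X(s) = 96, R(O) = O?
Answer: -2214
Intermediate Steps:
a(Y) = -2 + 2*Y (a(Y) = (-2 + Y) + Y = -2 + 2*Y)
d(H) = 0 (d(H) = 2 - (-1)*(-2 + 2*0) = 2 - (-1)*(-2 + 0) = 2 - (-1)*(-2) = 2 - 1*2 = 2 - 2 = 0)
-130324 + ((76834 + (51372 - X(115))) + d((6*2)*(-5))) = -130324 + ((76834 + (51372 - 1*96)) + 0) = -130324 + ((76834 + (51372 - 96)) + 0) = -130324 + ((76834 + 51276) + 0) = -130324 + (128110 + 0) = -130324 + 128110 = -2214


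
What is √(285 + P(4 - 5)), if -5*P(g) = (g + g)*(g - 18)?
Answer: √6935/5 ≈ 16.655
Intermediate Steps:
P(g) = -2*g*(-18 + g)/5 (P(g) = -(g + g)*(g - 18)/5 = -2*g*(-18 + g)/5)
√(285 + P(4 - 5)) = √(285 + 2*(4 - 5)*(18 - (4 - 5))/5) = √(285 + (⅖)*(-1)*(18 - 1*(-1))) = √(285 + (⅖)*(-1)*(18 + 1)) = √(285 + (⅖)*(-1)*19) = √(285 - 38/5) = √(1387/5) = √6935/5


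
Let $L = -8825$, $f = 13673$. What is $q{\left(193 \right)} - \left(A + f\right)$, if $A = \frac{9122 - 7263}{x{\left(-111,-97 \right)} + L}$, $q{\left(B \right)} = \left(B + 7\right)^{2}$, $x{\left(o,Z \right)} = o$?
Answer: $\frac{235259931}{8936} \approx 26327.0$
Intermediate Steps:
$q{\left(B \right)} = \left(7 + B\right)^{2}$
$A = - \frac{1859}{8936}$ ($A = \frac{9122 - 7263}{-111 - 8825} = \frac{1859}{-8936} = 1859 \left(- \frac{1}{8936}\right) = - \frac{1859}{8936} \approx -0.20803$)
$q{\left(193 \right)} - \left(A + f\right) = \left(7 + 193\right)^{2} - \left(- \frac{1859}{8936} + 13673\right) = 200^{2} - \frac{122180069}{8936} = 40000 - \frac{122180069}{8936} = \frac{235259931}{8936}$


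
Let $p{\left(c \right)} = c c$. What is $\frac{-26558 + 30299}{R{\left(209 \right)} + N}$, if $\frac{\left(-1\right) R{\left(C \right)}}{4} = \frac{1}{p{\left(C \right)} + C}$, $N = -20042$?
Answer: $- \frac{82096245}{439821692} \approx -0.18666$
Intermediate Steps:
$p{\left(c \right)} = c^{2}$
$R{\left(C \right)} = - \frac{4}{C + C^{2}}$ ($R{\left(C \right)} = - \frac{4}{C^{2} + C} = - \frac{4}{C + C^{2}}$)
$\frac{-26558 + 30299}{R{\left(209 \right)} + N} = \frac{-26558 + 30299}{- \frac{4}{209 \left(1 + 209\right)} - 20042} = \frac{3741}{\left(-4\right) \frac{1}{209} \cdot \frac{1}{210} - 20042} = \frac{3741}{- \frac{2}{21945} - 20042} = \frac{3741}{- \frac{439821692}{21945}} = 3741 \left(- \frac{21945}{439821692}\right) = - \frac{82096245}{439821692}$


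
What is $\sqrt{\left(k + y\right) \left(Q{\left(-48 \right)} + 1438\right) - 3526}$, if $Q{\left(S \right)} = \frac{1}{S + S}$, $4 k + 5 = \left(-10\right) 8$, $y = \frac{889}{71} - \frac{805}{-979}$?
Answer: $\frac{i \sqrt{165814703584649922}}{3336432} \approx 122.05 i$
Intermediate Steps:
$y = \frac{927486}{69509}$ ($y = 889 \cdot \frac{1}{71} - - \frac{805}{979} = \frac{889}{71} + \frac{805}{979} = \frac{927486}{69509} \approx 13.343$)
$k = - \frac{85}{4}$ ($k = - \frac{5}{4} + \frac{\left(-10\right) 8}{4} = - \frac{5}{4} + \frac{1}{4} \left(-80\right) = - \frac{5}{4} - 20 = - \frac{85}{4} \approx -21.25$)
$Q{\left(S \right)} = \frac{1}{2 S}$
$\sqrt{\left(k + y\right) \left(Q{\left(-48 \right)} + 1438\right) - 3526} = \sqrt{\left(- \frac{85}{4} + \frac{927486}{69509}\right) \left(\frac{1}{2 \left(-48\right)} + 1438\right) - 3526} = \sqrt{- \frac{2198321 \left(\frac{1}{2} \left(- \frac{1}{48}\right) + 1438\right)}{278036} - 3526} = \sqrt{- \frac{2198321 \left(- \frac{1}{96} + 1438\right)}{278036} - 3526} = \sqrt{\left(- \frac{2198321}{278036}\right) \frac{138047}{96} - 3526} = \sqrt{- \frac{303471619087}{26691456} - 3526} = \sqrt{- \frac{397585692943}{26691456}} = \frac{i \sqrt{165814703584649922}}{3336432}$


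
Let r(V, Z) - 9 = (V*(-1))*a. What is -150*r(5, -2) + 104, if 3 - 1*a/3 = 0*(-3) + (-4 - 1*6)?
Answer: 28004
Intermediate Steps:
a = 39 (a = 9 - 3*(0*(-3) + (-4 - 1*6)) = 9 - 3*(0 + (-4 - 6)) = 9 - 3*(0 - 10) = 9 - 3*(-10) = 9 + 30 = 39)
r(V, Z) = 9 - 39*V (r(V, Z) = 9 + (V*(-1))*39 = 9 - V*39 = 9 - 39*V)
-150*r(5, -2) + 104 = -150*(9 - 39*5) + 104 = -150*(9 - 195) + 104 = -150*(-186) + 104 = 27900 + 104 = 28004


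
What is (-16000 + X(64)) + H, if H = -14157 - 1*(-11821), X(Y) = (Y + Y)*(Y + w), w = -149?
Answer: -29216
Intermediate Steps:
X(Y) = 2*Y*(-149 + Y) (X(Y) = (Y + Y)*(Y - 149) = (2*Y)*(-149 + Y) = 2*Y*(-149 + Y))
H = -2336 (H = -14157 + 11821 = -2336)
(-16000 + X(64)) + H = (-16000 + 2*64*(-149 + 64)) - 2336 = (-16000 + 2*64*(-85)) - 2336 = (-16000 - 10880) - 2336 = -26880 - 2336 = -29216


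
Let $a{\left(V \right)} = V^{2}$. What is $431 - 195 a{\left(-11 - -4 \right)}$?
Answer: $-9124$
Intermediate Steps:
$431 - 195 a{\left(-11 - -4 \right)} = 431 - 195 \left(-11 - -4\right)^{2} = 431 - 195 \left(-11 + 4\right)^{2} = 431 - 195 \left(-7\right)^{2} = 431 - 9555 = -9124$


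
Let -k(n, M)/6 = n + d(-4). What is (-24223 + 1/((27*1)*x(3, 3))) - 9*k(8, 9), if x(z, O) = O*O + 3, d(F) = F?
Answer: -7778267/324 ≈ -24007.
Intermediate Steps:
x(z, O) = 3 + O² (x(z, O) = O² + 3 = 3 + O²)
k(n, M) = 24 - 6*n (k(n, M) = -6*(n - 4) = -6*(-4 + n) = 24 - 6*n)
(-24223 + 1/((27*1)*x(3, 3))) - 9*k(8, 9) = (-24223 + 1/((27*1)*(3 + 3²))) - 9*(24 - 6*8) = (-24223 + 1/(27*(3 + 9))) - 9*(24 - 48) = (-24223 + 1/(27*12)) - 9*(-24) = (-24223 + 1/324) + 216 = -7848251/324 + 216 = -7778267/324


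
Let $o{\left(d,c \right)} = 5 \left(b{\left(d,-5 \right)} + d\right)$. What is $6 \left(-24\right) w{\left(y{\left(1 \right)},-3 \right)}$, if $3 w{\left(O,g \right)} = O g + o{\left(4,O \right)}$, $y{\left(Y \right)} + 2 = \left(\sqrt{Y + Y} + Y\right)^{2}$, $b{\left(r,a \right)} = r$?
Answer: $-1776 + 288 \sqrt{2} \approx -1368.7$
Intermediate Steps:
$y{\left(Y \right)} = -2 + \left(Y + \sqrt{2} \sqrt{Y}\right)^{2}$ ($y{\left(Y \right)} = -2 + \left(\sqrt{Y + Y} + Y\right)^{2} = -2 + \left(\sqrt{2 Y} + Y\right)^{2} = -2 + \left(\sqrt{2} \sqrt{Y} + Y\right)^{2} = -2 + \left(Y + \sqrt{2} \sqrt{Y}\right)^{2}$)
$o{\left(d,c \right)} = 10 d$ ($o{\left(d,c \right)} = 5 \left(d + d\right) = 5 \cdot 2 d = 10 d$)
$w{\left(O,g \right)} = \frac{40}{3} + \frac{O g}{3}$ ($w{\left(O,g \right)} = \frac{O g + 10 \cdot 4}{3} = \frac{O g + 40}{3} = \frac{40 + O g}{3} = \frac{40}{3} + \frac{O g}{3}$)
$6 \left(-24\right) w{\left(y{\left(1 \right)},-3 \right)} = 6 \left(-24\right) \left(\frac{40}{3} + \frac{1}{3} \left(-2 + \left(1 + \sqrt{2} \sqrt{1}\right)^{2}\right) \left(-3\right)\right) = - 144 \left(\frac{40}{3} + \frac{1}{3} \left(-2 + \left(1 + \sqrt{2} \cdot 1\right)^{2}\right) \left(-3\right)\right) = - 144 \left(\frac{40}{3} + \frac{1}{3} \left(-2 + \left(1 + \sqrt{2}\right)^{2}\right) \left(-3\right)\right) = - 144 \left(\frac{40}{3} + \left(2 - \left(1 + \sqrt{2}\right)^{2}\right)\right) = - 144 \left(\frac{46}{3} - \left(1 + \sqrt{2}\right)^{2}\right) = -2208 + 144 \left(1 + \sqrt{2}\right)^{2}$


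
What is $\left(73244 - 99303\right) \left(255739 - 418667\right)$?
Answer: $4245740752$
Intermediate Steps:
$\left(73244 - 99303\right) \left(255739 - 418667\right) = \left(-26059\right) \left(-162928\right) = 4245740752$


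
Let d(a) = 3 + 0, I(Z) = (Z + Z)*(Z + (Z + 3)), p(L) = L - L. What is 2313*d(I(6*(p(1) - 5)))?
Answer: 6939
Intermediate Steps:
p(L) = 0
I(Z) = 2*Z*(3 + 2*Z) (I(Z) = (2*Z)*(Z + (3 + Z)) = (2*Z)*(3 + 2*Z) = 2*Z*(3 + 2*Z))
d(a) = 3
2313*d(I(6*(p(1) - 5))) = 2313*3 = 6939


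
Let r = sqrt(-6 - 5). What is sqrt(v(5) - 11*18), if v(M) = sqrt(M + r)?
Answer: sqrt(-198 + sqrt(5 + I*sqrt(11))) ≈ 0.02528 + 13.988*I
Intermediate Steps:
r = I*sqrt(11) (r = sqrt(-11) = I*sqrt(11) ≈ 3.3166*I)
v(M) = sqrt(M + I*sqrt(11))
sqrt(v(5) - 11*18) = sqrt(sqrt(5 + I*sqrt(11)) - 11*18) = sqrt(sqrt(5 + I*sqrt(11)) - 198) = sqrt(-198 + sqrt(5 + I*sqrt(11)))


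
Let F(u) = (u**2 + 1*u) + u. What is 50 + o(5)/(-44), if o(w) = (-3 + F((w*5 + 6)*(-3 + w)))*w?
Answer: -17625/44 ≈ -400.57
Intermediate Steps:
F(u) = u**2 + 2*u (F(u) = (u**2 + u) + u = (u + u**2) + u = u**2 + 2*u)
o(w) = w*(-3 + (-3 + w)*(2 + (-3 + w)*(6 + 5*w))*(6 + 5*w)) (o(w) = (-3 + ((w*5 + 6)*(-3 + w))*(2 + (w*5 + 6)*(-3 + w)))*w = (-3 + ((5*w + 6)*(-3 + w))*(2 + (5*w + 6)*(-3 + w)))*w = (-3 + ((6 + 5*w)*(-3 + w))*(2 + (6 + 5*w)*(-3 + w)))*w = (-3 + ((-3 + w)*(6 + 5*w))*(2 + (-3 + w)*(6 + 5*w)))*w = (-3 + (-3 + w)*(2 + (-3 + w)*(6 + 5*w))*(6 + 5*w))*w = w*(-3 + (-3 + w)*(2 + (-3 + w)*(6 + 5*w))*(6 + 5*w)))
50 + o(5)/(-44) = 50 + (5*(285 - 90*5**3 - 89*5**2 + 25*5**4 + 306*5))/(-44) = 50 + (5*(285 - 90*125 - 89*25 + 25*625 + 1530))*(-1/44) = 50 + (5*(285 - 11250 - 2225 + 15625 + 1530))*(-1/44) = 50 + (5*3965)*(-1/44) = 50 + 19825*(-1/44) = 50 - 19825/44 = -17625/44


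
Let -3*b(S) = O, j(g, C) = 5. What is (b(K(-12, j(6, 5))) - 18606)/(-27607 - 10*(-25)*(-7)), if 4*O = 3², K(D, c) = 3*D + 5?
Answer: 74427/117428 ≈ 0.63381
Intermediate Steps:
K(D, c) = 5 + 3*D
O = 9/4 (O = (¼)*3² = (¼)*9 = 9/4 ≈ 2.2500)
b(S) = -¾ (b(S) = -⅓*9/4 = -¾)
(b(K(-12, j(6, 5))) - 18606)/(-27607 - 10*(-25)*(-7)) = (-¾ - 18606)/(-27607 - 10*(-25)*(-7)) = -74427/(4*(-27607 + 250*(-7))) = -74427/(4*(-27607 - 1750)) = -74427/4/(-29357) = -74427/4*(-1/29357) = 74427/117428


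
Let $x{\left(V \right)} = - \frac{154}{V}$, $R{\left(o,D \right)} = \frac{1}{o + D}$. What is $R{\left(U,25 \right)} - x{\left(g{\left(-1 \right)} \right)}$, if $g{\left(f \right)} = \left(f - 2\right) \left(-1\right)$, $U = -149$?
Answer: $\frac{19093}{372} \approx 51.325$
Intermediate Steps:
$g{\left(f \right)} = 2 - f$ ($g{\left(f \right)} = \left(-2 + f\right) \left(-1\right) = 2 - f$)
$R{\left(o,D \right)} = \frac{1}{D + o}$
$R{\left(U,25 \right)} - x{\left(g{\left(-1 \right)} \right)} = \frac{1}{25 - 149} - - \frac{154}{2 - -1} = \frac{1}{-124} - - \frac{154}{2 + 1} = - \frac{1}{124} - - \frac{154}{3} = - \frac{1}{124} + \frac{154}{3} = \frac{19093}{372}$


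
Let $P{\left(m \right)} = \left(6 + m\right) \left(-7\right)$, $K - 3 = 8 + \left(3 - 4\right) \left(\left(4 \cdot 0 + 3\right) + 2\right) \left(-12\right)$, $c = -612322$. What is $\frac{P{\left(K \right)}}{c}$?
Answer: $\frac{539}{612322} \approx 0.00088026$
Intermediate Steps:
$K = 71$ ($K = 3 + \left(8 + \left(3 - 4\right) \left(\left(4 \cdot 0 + 3\right) + 2\right) \left(-12\right)\right) = 3 + \left(8 + \left(3 - 4\right) \left(\left(0 + 3\right) + 2\right) \left(-12\right)\right) = 3 + \left(8 + - (3 + 2) \left(-12\right)\right) = 3 + \left(8 + \left(-1\right) 5 \left(-12\right)\right) = 3 + \left(8 - -60\right) = 3 + \left(8 + 60\right) = 3 + 68 = 71$)
$P{\left(m \right)} = -42 - 7 m$
$\frac{P{\left(K \right)}}{c} = \frac{-42 - 497}{-612322} = \left(-42 - 497\right) \left(- \frac{1}{612322}\right) = \left(-539\right) \left(- \frac{1}{612322}\right) = \frac{539}{612322}$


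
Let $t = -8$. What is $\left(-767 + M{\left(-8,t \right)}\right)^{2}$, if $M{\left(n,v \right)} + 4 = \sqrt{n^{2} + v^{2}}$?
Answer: $594569 - 12336 \sqrt{2} \approx 5.7712 \cdot 10^{5}$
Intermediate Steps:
$M{\left(n,v \right)} = -4 + \sqrt{n^{2} + v^{2}}$
$\left(-767 + M{\left(-8,t \right)}\right)^{2} = \left(-767 - \left(4 - \sqrt{\left(-8\right)^{2} + \left(-8\right)^{2}}\right)\right)^{2} = \left(-767 - \left(4 - \sqrt{64 + 64}\right)\right)^{2} = \left(-767 - \left(4 - \sqrt{128}\right)\right)^{2} = \left(-767 - \left(4 - 8 \sqrt{2}\right)\right)^{2} = \left(-771 + 8 \sqrt{2}\right)^{2}$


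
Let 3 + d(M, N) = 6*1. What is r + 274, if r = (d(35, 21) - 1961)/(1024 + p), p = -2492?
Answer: 202095/734 ≈ 275.33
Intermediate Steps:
d(M, N) = 3 (d(M, N) = -3 + 6*1 = -3 + 6 = 3)
r = 979/734 (r = (3 - 1961)/(1024 - 2492) = -1958/(-1468) = -1958*(-1/1468) = 979/734 ≈ 1.3338)
r + 274 = 979/734 + 274 = 202095/734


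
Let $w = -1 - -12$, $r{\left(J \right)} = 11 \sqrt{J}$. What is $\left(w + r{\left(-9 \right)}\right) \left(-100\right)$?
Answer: $-1100 - 3300 i \approx -1100.0 - 3300.0 i$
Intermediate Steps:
$w = 11$ ($w = -1 + 12 = 11$)
$\left(w + r{\left(-9 \right)}\right) \left(-100\right) = \left(11 + 11 \sqrt{-9}\right) \left(-100\right) = \left(11 + 11 \cdot 3 i\right) \left(-100\right) = \left(11 + 33 i\right) \left(-100\right) = -1100 - 3300 i$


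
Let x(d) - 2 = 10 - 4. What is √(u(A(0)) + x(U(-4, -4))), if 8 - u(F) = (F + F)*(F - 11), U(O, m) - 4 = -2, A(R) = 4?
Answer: 6*√2 ≈ 8.4853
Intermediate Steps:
U(O, m) = 2 (U(O, m) = 4 - 2 = 2)
x(d) = 8 (x(d) = 2 + (10 - 4) = 2 + 6 = 8)
u(F) = 8 - 2*F*(-11 + F) (u(F) = 8 - (F + F)*(F - 11) = 8 - 2*F*(-11 + F))
√(u(A(0)) + x(U(-4, -4))) = √((8 - 2*4² + 22*4) + 8) = √((8 - 2*16 + 88) + 8) = √((8 - 32 + 88) + 8) = √(64 + 8) = √72 = 6*√2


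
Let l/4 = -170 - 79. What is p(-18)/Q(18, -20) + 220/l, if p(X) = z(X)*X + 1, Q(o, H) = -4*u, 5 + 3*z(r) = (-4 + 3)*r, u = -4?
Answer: -20053/3984 ≈ -5.0334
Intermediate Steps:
z(r) = -5/3 - r/3 (z(r) = -5/3 + ((-4 + 3)*r)/3 = -5/3 + (-r)/3 = -5/3 - r/3)
l = -996 (l = 4*(-170 - 79) = 4*(-249) = -996)
Q(o, H) = 16 (Q(o, H) = -4*(-4) = 16)
p(X) = 1 + X*(-5/3 - X/3) (p(X) = (-5/3 - X/3)*X + 1 = X*(-5/3 - X/3) + 1 = 1 + X*(-5/3 - X/3))
p(-18)/Q(18, -20) + 220/l = (1 - ⅓*(-18)*(5 - 18))/16 + 220/(-996) = (1 - ⅓*(-18)*(-13))*(1/16) + 220*(-1/996) = (1 - 78)*(1/16) - 55/249 = -77*1/16 - 55/249 = -77/16 - 55/249 = -20053/3984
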